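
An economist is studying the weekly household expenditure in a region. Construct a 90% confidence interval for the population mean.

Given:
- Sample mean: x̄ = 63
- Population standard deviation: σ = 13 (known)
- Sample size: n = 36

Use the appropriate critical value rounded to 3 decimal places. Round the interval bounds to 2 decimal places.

The population standard deviation σ is known, so use a z-interval (standard normal critical value).

For 90% confidence, z* = 1.645 (from standard normal table)

Standard error: SE = σ/√n = 13/√36 = 2.166667

Margin of error: E = z* × SE = 1.645 × 2.166667 = 3.5642

Z-interval: x̄ ± E = 63 ± 3.5642 = (59.4358, 66.5642)

Rounded to 2 decimal places:

(59.44, 66.56)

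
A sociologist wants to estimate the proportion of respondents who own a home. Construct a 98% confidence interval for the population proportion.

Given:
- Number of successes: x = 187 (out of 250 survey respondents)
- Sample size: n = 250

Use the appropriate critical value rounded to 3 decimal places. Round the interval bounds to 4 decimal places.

Sample proportion: p̂ = 187/250 = 0.748000

Check conditions for normal approximation:
  np̂ = 187 ≥ 10 ✓
  n(1-p̂) = 63 ≥ 10 ✓

The sample is large enough, so use a z-interval (normal approximation) for the proportion.

For 98% confidence, z* = 2.326 (from standard normal table)

Standard error: SE = √(p̂(1-p̂)/n) = √(0.748000×0.252000/250) = 0.02745877

Margin of error: E = z* × SE = 2.326 × 0.02745877 = 0.063869

Z-interval: p̂ ± E = 0.748000 ± 0.063869 = (0.684131, 0.811869)

Rounded to 4 decimal places:

(0.6841, 0.8119)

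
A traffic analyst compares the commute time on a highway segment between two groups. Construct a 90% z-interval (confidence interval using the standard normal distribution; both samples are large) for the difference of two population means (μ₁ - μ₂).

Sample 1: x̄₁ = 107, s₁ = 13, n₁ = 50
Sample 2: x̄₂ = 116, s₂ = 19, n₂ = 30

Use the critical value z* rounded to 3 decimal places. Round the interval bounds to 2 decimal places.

Both samples are large (n₁ = 50 ≥ 30, n₂ = 30 ≥ 30), so a z-interval for the difference of means applies.

Point estimate: x̄₁ - x̄₂ = 107 - 116 = -9

Standard error: SE = √(s₁²/n₁ + s₂²/n₂)
= √(13²/50 + 19²/30)
= √(3.380000 + 12.033333)
= 3.925982

For 90% confidence, z* = 1.645 (from standard normal table)
Margin of error: E = z* × SE = 1.645 × 3.925982 = 6.4582

Z-interval: (x̄₁ - x̄₂) ± E = -9 ± 6.4582 = (-15.4582, -2.5418)

Rounded to 2 decimal places:

(-15.46, -2.54)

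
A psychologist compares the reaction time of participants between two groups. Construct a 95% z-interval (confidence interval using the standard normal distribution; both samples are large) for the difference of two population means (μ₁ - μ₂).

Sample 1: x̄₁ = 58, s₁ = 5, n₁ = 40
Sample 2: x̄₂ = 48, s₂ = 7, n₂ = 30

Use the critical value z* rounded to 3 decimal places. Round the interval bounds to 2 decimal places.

Both samples are large (n₁ = 40 ≥ 30, n₂ = 30 ≥ 30), so a z-interval for the difference of means applies.

Point estimate: x̄₁ - x̄₂ = 58 - 48 = 10

Standard error: SE = √(s₁²/n₁ + s₂²/n₂)
= √(5²/40 + 7²/30)
= √(0.625000 + 1.633333)
= 1.502775

For 95% confidence, z* = 1.96 (from standard normal table)
Margin of error: E = z* × SE = 1.96 × 1.502775 = 2.9454

Z-interval: (x̄₁ - x̄₂) ± E = 10 ± 2.9454 = (7.0546, 12.9454)

Rounded to 2 decimal places:

(7.05, 12.95)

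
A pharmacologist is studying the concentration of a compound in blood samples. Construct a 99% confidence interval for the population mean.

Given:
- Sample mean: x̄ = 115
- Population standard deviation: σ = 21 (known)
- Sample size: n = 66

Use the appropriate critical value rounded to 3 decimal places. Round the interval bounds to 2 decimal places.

The population standard deviation σ is known, so use a z-interval (standard normal critical value).

For 99% confidence, z* = 2.576 (from standard normal table)

Standard error: SE = σ/√n = 21/√66 = 2.584921

Margin of error: E = z* × SE = 2.576 × 2.584921 = 6.6588

Z-interval: x̄ ± E = 115 ± 6.6588 = (108.3412, 121.6588)

Rounded to 2 decimal places:

(108.34, 121.66)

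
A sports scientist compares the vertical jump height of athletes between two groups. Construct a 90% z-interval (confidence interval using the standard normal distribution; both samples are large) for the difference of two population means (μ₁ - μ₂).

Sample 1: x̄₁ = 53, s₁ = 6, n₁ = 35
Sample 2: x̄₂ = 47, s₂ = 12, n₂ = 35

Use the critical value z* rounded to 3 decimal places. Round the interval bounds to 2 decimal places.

Both samples are large (n₁ = 35 ≥ 30, n₂ = 35 ≥ 30), so a z-interval for the difference of means applies.

Point estimate: x̄₁ - x̄₂ = 53 - 47 = 6

Standard error: SE = √(s₁²/n₁ + s₂²/n₂)
= √(6²/35 + 12²/35)
= √(1.028571 + 4.114286)
= 2.267787

For 90% confidence, z* = 1.645 (from standard normal table)
Margin of error: E = z* × SE = 1.645 × 2.267787 = 3.7305

Z-interval: (x̄₁ - x̄₂) ± E = 6 ± 3.7305 = (2.2695, 9.7305)

Rounded to 2 decimal places:

(2.27, 9.73)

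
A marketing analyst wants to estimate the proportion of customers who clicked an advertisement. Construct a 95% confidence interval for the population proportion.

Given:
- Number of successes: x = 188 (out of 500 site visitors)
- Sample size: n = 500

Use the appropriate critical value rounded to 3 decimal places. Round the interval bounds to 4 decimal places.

Sample proportion: p̂ = 188/500 = 0.376000

Check conditions for normal approximation:
  np̂ = 188 ≥ 10 ✓
  n(1-p̂) = 312 ≥ 10 ✓

The sample is large enough, so use a z-interval (normal approximation) for the proportion.

For 95% confidence, z* = 1.96 (from standard normal table)

Standard error: SE = √(p̂(1-p̂)/n) = √(0.376000×0.624000/500) = 0.02166213

Margin of error: E = z* × SE = 1.96 × 0.02166213 = 0.042458

Z-interval: p̂ ± E = 0.376000 ± 0.042458 = (0.333542, 0.418458)

Rounded to 4 decimal places:

(0.3335, 0.4185)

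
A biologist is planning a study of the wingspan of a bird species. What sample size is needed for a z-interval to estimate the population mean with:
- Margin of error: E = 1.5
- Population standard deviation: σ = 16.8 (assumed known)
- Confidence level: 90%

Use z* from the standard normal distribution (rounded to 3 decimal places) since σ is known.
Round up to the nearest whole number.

Using z* since population σ is known (z-interval formula).

For 90% confidence, z* = 1.645 (from standard normal table)

Sample size formula for z-interval: n = (z*σ/E)²

n = (1.645 × 16.8 / 1.5)²
  = (18.424000)²
  = 339.4438

Round up to the nearest whole number: n = 340

340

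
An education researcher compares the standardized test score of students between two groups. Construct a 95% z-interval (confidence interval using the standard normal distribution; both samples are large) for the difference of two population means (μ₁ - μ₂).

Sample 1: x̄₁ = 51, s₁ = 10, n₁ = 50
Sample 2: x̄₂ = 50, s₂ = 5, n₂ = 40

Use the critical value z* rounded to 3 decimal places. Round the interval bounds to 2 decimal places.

Both samples are large (n₁ = 50 ≥ 30, n₂ = 40 ≥ 30), so a z-interval for the difference of means applies.

Point estimate: x̄₁ - x̄₂ = 51 - 50 = 1

Standard error: SE = √(s₁²/n₁ + s₂²/n₂)
= √(10²/50 + 5²/40)
= √(2.000000 + 0.625000)
= 1.620185

For 95% confidence, z* = 1.96 (from standard normal table)
Margin of error: E = z* × SE = 1.96 × 1.620185 = 3.1756

Z-interval: (x̄₁ - x̄₂) ± E = 1 ± 3.1756 = (-2.1756, 4.1756)

Rounded to 2 decimal places:

(-2.18, 4.18)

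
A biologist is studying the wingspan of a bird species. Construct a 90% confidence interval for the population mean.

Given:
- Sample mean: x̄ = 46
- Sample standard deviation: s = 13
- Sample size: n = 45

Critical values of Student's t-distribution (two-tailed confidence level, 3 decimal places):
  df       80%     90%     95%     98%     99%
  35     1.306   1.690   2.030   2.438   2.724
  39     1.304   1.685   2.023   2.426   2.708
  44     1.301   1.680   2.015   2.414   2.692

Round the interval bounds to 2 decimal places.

The population standard deviation σ is unknown (only the sample standard deviation s is given), so use a t-interval with df = n - 1 = 45 - 1 = 44.

For 90% confidence with df = 44, t* = 1.680 (from t-table)

Standard error: SE = s/√n = 13/√45 = 1.937926

Margin of error: E = t* × SE = 1.680 × 1.937926 = 3.2557

T-interval: x̄ ± E = 46 ± 3.2557 = (42.7443, 49.2557)

Rounded to 2 decimal places:

(42.74, 49.26)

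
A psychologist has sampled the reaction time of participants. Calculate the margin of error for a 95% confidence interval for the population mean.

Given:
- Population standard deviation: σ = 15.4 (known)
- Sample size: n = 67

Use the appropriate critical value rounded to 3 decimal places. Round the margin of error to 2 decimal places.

The population standard deviation σ is known, so use the z-interval margin of error formula.

For 95% confidence, z* = 1.96 (from standard normal table)

Margin of error formula for z-interval: E = z* × σ/√n

E = 1.96 × 15.4/√67
  = 1.96 × 1.881409
  = 3.6876

Rounded to 2 decimal places:

3.69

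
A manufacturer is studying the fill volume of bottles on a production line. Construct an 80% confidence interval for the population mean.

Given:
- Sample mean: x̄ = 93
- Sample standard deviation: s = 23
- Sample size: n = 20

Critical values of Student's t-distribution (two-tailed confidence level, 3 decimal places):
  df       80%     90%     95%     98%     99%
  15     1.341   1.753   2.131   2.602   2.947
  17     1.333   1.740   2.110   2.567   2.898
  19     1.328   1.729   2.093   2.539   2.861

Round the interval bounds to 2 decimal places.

The population standard deviation σ is unknown (only the sample standard deviation s is given), so use a t-interval with df = n - 1 = 20 - 1 = 19.

For 80% confidence with df = 19, t* = 1.328 (from t-table)

Standard error: SE = s/√n = 23/√20 = 5.142956

Margin of error: E = t* × SE = 1.328 × 5.142956 = 6.8298

T-interval: x̄ ± E = 93 ± 6.8298 = (86.1702, 99.8298)

Rounded to 2 decimal places:

(86.17, 99.83)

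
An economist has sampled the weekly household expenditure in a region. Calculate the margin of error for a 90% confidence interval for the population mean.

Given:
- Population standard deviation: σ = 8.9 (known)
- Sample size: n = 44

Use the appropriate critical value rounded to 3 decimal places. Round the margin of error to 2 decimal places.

The population standard deviation σ is known, so use the z-interval margin of error formula.

For 90% confidence, z* = 1.645 (from standard normal table)

Margin of error formula for z-interval: E = z* × σ/√n

E = 1.645 × 8.9/√44
  = 1.645 × 1.341725
  = 2.2071

Rounded to 2 decimal places:

2.21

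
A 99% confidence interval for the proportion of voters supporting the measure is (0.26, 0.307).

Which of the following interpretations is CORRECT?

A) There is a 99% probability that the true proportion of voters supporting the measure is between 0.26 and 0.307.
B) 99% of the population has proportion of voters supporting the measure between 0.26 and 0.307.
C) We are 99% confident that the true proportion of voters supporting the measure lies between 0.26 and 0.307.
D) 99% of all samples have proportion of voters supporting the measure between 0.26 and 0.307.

A confidence interval represents our confidence in the procedure, not a probability statement about the parameter.

Key concept: If we repeated this sampling process many times and computed a 99% CI each time, about 99% of those intervals would contain the true population parameter.

For this specific interval (0.26, 0.307):
- Midpoint (point estimate): 0.2835
- Margin of error: 0.0235

The correct interpretation is the one stating confidence that the true parameter lies in the interval — option C.

C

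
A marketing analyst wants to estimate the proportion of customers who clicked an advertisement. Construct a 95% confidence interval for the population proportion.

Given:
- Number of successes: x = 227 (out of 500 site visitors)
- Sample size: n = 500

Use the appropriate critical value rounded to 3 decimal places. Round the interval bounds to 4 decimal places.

Sample proportion: p̂ = 227/500 = 0.454000

Check conditions for normal approximation:
  np̂ = 227 ≥ 10 ✓
  n(1-p̂) = 273 ≥ 10 ✓

The sample is large enough, so use a z-interval (normal approximation) for the proportion.

For 95% confidence, z* = 1.96 (from standard normal table)

Standard error: SE = √(p̂(1-p̂)/n) = √(0.454000×0.546000/500) = 0.02226585

Margin of error: E = z* × SE = 1.96 × 0.02226585 = 0.043641

Z-interval: p̂ ± E = 0.454000 ± 0.043641 = (0.410359, 0.497641)

Rounded to 4 decimal places:

(0.4104, 0.4976)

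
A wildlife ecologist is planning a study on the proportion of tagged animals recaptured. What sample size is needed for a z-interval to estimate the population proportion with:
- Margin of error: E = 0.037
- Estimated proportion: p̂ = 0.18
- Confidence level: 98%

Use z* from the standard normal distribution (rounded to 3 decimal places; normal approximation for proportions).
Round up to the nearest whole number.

Using z* for proportion z-interval (normal approximation).

For 98% confidence, z* = 2.326 (from standard normal table)

Sample size formula for proportion z-interval: n = z*²p̂(1-p̂)/E²

n = 2.326² × 0.18 × 0.82 / 0.037²
  = 5.410276 × 0.1476 / 0.001369
  = 583.3139

Round up to the nearest whole number: n = 584

584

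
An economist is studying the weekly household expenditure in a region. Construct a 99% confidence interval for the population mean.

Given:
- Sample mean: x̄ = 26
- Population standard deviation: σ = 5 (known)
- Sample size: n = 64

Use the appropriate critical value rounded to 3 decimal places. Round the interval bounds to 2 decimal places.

The population standard deviation σ is known, so use a z-interval (standard normal critical value).

For 99% confidence, z* = 2.576 (from standard normal table)

Standard error: SE = σ/√n = 5/√64 = 0.625000

Margin of error: E = z* × SE = 2.576 × 0.625000 = 1.6100

Z-interval: x̄ ± E = 26 ± 1.6100 = (24.3900, 27.6100)

Rounded to 2 decimal places:

(24.39, 27.61)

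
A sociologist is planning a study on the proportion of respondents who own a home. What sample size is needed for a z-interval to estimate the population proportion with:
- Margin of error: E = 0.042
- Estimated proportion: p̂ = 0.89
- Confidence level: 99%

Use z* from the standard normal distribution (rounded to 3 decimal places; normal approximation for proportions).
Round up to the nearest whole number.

Using z* for proportion z-interval (normal approximation).

For 99% confidence, z* = 2.576 (from standard normal table)

Sample size formula for proportion z-interval: n = z*²p̂(1-p̂)/E²

n = 2.576² × 0.89 × 0.11 / 0.042²
  = 6.635776 × 0.0979 / 0.001764
  = 368.2780

Round up to the nearest whole number: n = 369

369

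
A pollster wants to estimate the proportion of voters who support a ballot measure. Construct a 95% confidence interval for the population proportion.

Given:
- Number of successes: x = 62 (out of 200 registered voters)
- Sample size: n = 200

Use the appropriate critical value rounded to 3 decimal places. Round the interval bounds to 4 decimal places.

Sample proportion: p̂ = 62/200 = 0.310000

Check conditions for normal approximation:
  np̂ = 62 ≥ 10 ✓
  n(1-p̂) = 138 ≥ 10 ✓

The sample is large enough, so use a z-interval (normal approximation) for the proportion.

For 95% confidence, z* = 1.96 (from standard normal table)

Standard error: SE = √(p̂(1-p̂)/n) = √(0.310000×0.690000/200) = 0.03270321

Margin of error: E = z* × SE = 1.96 × 0.03270321 = 0.064098

Z-interval: p̂ ± E = 0.310000 ± 0.064098 = (0.245902, 0.374098)

Rounded to 4 decimal places:

(0.2459, 0.3741)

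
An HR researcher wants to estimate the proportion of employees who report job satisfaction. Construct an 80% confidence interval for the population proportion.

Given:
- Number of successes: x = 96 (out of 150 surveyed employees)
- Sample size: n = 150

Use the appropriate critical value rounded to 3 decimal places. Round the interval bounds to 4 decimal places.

Sample proportion: p̂ = 96/150 = 0.640000

Check conditions for normal approximation:
  np̂ = 96 ≥ 10 ✓
  n(1-p̂) = 54 ≥ 10 ✓

The sample is large enough, so use a z-interval (normal approximation) for the proportion.

For 80% confidence, z* = 1.282 (from standard normal table)

Standard error: SE = √(p̂(1-p̂)/n) = √(0.640000×0.360000/150) = 0.03919184

Margin of error: E = z* × SE = 1.282 × 0.03919184 = 0.050244

Z-interval: p̂ ± E = 0.640000 ± 0.050244 = (0.589756, 0.690244)

Rounded to 4 decimal places:

(0.5898, 0.6902)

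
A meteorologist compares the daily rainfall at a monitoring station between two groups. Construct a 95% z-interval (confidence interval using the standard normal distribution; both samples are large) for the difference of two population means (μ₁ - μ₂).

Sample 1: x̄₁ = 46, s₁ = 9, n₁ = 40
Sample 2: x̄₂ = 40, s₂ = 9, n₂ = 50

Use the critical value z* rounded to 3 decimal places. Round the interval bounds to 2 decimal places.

Both samples are large (n₁ = 40 ≥ 30, n₂ = 50 ≥ 30), so a z-interval for the difference of means applies.

Point estimate: x̄₁ - x̄₂ = 46 - 40 = 6

Standard error: SE = √(s₁²/n₁ + s₂²/n₂)
= √(9²/40 + 9²/50)
= √(2.025000 + 1.620000)
= 1.909188

For 95% confidence, z* = 1.96 (from standard normal table)
Margin of error: E = z* × SE = 1.96 × 1.909188 = 3.7420

Z-interval: (x̄₁ - x̄₂) ± E = 6 ± 3.7420 = (2.2580, 9.7420)

Rounded to 2 decimal places:

(2.26, 9.74)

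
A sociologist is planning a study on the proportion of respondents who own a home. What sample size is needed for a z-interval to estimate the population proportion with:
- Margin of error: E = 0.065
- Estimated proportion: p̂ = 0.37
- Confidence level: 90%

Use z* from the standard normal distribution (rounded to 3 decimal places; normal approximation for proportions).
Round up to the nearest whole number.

Using z* for proportion z-interval (normal approximation).

For 90% confidence, z* = 1.645 (from standard normal table)

Sample size formula for proportion z-interval: n = z*²p̂(1-p̂)/E²

n = 1.645² × 0.37 × 0.63 / 0.065²
  = 2.706025 × 0.2331 / 0.004225
  = 149.2957

Round up to the nearest whole number: n = 150

150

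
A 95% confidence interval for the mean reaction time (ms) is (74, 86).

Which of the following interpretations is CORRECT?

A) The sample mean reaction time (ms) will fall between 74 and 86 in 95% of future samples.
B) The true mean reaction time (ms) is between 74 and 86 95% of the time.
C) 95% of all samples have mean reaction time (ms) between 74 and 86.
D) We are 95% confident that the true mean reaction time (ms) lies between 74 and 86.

A confidence interval represents our confidence in the procedure, not a probability statement about the parameter.

Key concept: If we repeated this sampling process many times and computed a 95% CI each time, about 95% of those intervals would contain the true population parameter.

For this specific interval (74, 86):
- Midpoint (point estimate): 80
- Margin of error: 6

The correct interpretation is the one stating confidence that the true parameter lies in the interval — option D.

D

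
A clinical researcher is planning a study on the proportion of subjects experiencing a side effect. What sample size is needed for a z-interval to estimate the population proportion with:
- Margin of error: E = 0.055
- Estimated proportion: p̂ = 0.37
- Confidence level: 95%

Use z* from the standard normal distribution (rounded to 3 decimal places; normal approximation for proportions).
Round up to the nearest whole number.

Using z* for proportion z-interval (normal approximation).

For 95% confidence, z* = 1.96 (from standard normal table)

Sample size formula for proportion z-interval: n = z*²p̂(1-p̂)/E²

n = 1.96² × 0.37 × 0.63 / 0.055²
  = 3.8416 × 0.2331 / 0.003025
  = 296.0254

Round up to the nearest whole number: n = 297

297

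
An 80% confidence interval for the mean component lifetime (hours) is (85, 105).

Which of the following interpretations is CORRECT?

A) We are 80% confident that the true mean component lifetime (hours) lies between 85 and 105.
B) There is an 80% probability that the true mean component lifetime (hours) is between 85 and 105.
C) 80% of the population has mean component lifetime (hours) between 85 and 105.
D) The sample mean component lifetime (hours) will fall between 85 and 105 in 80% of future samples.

A confidence interval represents our confidence in the procedure, not a probability statement about the parameter.

Key concept: If we repeated this sampling process many times and computed an 80% CI each time, about 80% of those intervals would contain the true population parameter.

For this specific interval (85, 105):
- Midpoint (point estimate): 95
- Margin of error: 10

The correct interpretation is the one stating confidence that the true parameter lies in the interval — option A.

A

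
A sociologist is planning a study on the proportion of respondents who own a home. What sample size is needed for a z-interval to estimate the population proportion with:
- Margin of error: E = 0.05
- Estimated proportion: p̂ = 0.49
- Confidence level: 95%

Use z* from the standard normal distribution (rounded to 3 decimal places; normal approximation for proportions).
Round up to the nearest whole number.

Using z* for proportion z-interval (normal approximation).

For 95% confidence, z* = 1.96 (from standard normal table)

Sample size formula for proportion z-interval: n = z*²p̂(1-p̂)/E²

n = 1.96² × 0.49 × 0.51 / 0.05²
  = 3.8416 × 0.2499 / 0.0025
  = 384.0063

Round up to the nearest whole number: n = 385

385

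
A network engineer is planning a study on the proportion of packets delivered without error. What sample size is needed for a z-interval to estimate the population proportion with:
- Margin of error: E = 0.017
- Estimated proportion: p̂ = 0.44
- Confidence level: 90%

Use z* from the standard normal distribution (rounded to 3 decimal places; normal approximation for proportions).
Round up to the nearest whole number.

Using z* for proportion z-interval (normal approximation).

For 90% confidence, z* = 1.645 (from standard normal table)

Sample size formula for proportion z-interval: n = z*²p̂(1-p̂)/E²

n = 1.645² × 0.44 × 0.56 / 0.017²
  = 2.706025 × 0.2464 / 0.000289
  = 2307.1438

Round up to the nearest whole number: n = 2308

2308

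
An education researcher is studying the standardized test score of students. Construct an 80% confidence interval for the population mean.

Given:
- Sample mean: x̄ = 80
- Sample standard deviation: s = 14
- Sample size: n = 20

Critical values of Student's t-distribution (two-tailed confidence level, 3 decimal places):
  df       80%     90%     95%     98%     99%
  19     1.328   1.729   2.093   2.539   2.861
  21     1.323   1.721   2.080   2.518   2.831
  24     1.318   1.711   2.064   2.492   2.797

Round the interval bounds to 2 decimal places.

The population standard deviation σ is unknown (only the sample standard deviation s is given), so use a t-interval with df = n - 1 = 20 - 1 = 19.

For 80% confidence with df = 19, t* = 1.328 (from t-table)

Standard error: SE = s/√n = 14/√20 = 3.130495

Margin of error: E = t* × SE = 1.328 × 3.130495 = 4.1573

T-interval: x̄ ± E = 80 ± 4.1573 = (75.8427, 84.1573)

Rounded to 2 decimal places:

(75.84, 84.16)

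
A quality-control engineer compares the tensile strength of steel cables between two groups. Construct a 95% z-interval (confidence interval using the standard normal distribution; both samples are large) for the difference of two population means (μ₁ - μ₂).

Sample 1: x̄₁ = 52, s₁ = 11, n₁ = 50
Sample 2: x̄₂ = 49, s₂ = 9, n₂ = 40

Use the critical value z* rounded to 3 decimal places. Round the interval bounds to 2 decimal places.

Both samples are large (n₁ = 50 ≥ 30, n₂ = 40 ≥ 30), so a z-interval for the difference of means applies.

Point estimate: x̄₁ - x̄₂ = 52 - 49 = 3

Standard error: SE = √(s₁²/n₁ + s₂²/n₂)
= √(11²/50 + 9²/40)
= √(2.420000 + 2.025000)
= 2.108317

For 95% confidence, z* = 1.96 (from standard normal table)
Margin of error: E = z* × SE = 1.96 × 2.108317 = 4.1323

Z-interval: (x̄₁ - x̄₂) ± E = 3 ± 4.1323 = (-1.1323, 7.1323)

Rounded to 2 decimal places:

(-1.13, 7.13)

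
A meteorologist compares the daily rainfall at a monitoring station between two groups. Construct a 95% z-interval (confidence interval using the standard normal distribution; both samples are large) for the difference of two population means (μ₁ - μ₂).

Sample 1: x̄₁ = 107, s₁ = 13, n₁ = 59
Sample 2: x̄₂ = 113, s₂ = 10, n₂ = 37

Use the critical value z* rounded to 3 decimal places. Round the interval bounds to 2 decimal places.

Both samples are large (n₁ = 59 ≥ 30, n₂ = 37 ≥ 30), so a z-interval for the difference of means applies.

Point estimate: x̄₁ - x̄₂ = 107 - 113 = -6

Standard error: SE = √(s₁²/n₁ + s₂²/n₂)
= √(13²/59 + 10²/37)
= √(2.864407 + 2.702703)
= 2.359472

For 95% confidence, z* = 1.96 (from standard normal table)
Margin of error: E = z* × SE = 1.96 × 2.359472 = 4.6246

Z-interval: (x̄₁ - x̄₂) ± E = -6 ± 4.6246 = (-10.6246, -1.3754)

Rounded to 2 decimal places:

(-10.62, -1.38)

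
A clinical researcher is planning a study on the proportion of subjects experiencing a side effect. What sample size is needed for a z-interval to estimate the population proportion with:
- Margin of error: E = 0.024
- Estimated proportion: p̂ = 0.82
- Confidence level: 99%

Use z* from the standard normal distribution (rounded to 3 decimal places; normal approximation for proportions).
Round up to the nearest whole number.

Using z* for proportion z-interval (normal approximation).

For 99% confidence, z* = 2.576 (from standard normal table)

Sample size formula for proportion z-interval: n = z*²p̂(1-p̂)/E²

n = 2.576² × 0.82 × 0.18 / 0.024²
  = 6.635776 × 0.1476 / 0.000576
  = 1700.4176

Round up to the nearest whole number: n = 1701

1701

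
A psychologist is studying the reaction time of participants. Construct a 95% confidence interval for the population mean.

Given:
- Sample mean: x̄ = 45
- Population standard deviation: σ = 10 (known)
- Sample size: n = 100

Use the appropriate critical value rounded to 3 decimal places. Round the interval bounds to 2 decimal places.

The population standard deviation σ is known, so use a z-interval (standard normal critical value).

For 95% confidence, z* = 1.96 (from standard normal table)

Standard error: SE = σ/√n = 10/√100 = 1.000000

Margin of error: E = z* × SE = 1.96 × 1.000000 = 1.9600

Z-interval: x̄ ± E = 45 ± 1.9600 = (43.0400, 46.9600)

Rounded to 2 decimal places:

(43.04, 46.96)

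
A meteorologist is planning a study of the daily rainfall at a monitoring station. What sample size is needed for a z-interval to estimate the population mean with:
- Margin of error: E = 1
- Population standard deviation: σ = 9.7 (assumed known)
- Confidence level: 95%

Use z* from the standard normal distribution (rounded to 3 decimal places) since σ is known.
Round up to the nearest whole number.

Using z* since population σ is known (z-interval formula).

For 95% confidence, z* = 1.96 (from standard normal table)

Sample size formula for z-interval: n = (z*σ/E)²

n = (1.96 × 9.7 / 1)²
  = (19.012000)²
  = 361.4561

Round up to the nearest whole number: n = 362

362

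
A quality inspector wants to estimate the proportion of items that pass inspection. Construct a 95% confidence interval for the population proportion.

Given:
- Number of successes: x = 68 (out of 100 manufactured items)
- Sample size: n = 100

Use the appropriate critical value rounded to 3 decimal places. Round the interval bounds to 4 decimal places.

Sample proportion: p̂ = 68/100 = 0.680000

Check conditions for normal approximation:
  np̂ = 68 ≥ 10 ✓
  n(1-p̂) = 32 ≥ 10 ✓

The sample is large enough, so use a z-interval (normal approximation) for the proportion.

For 95% confidence, z* = 1.96 (from standard normal table)

Standard error: SE = √(p̂(1-p̂)/n) = √(0.680000×0.320000/100) = 0.04664762

Margin of error: E = z* × SE = 1.96 × 0.04664762 = 0.091429

Z-interval: p̂ ± E = 0.680000 ± 0.091429 = (0.588571, 0.771429)

Rounded to 4 decimal places:

(0.5886, 0.7714)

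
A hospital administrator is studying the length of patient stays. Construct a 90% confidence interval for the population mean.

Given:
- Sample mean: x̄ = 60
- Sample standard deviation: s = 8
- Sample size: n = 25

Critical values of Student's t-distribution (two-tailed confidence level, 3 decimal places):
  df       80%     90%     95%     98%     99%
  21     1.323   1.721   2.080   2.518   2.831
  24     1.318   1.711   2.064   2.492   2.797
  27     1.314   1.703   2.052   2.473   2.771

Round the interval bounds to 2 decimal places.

The population standard deviation σ is unknown (only the sample standard deviation s is given), so use a t-interval with df = n - 1 = 25 - 1 = 24.

For 90% confidence with df = 24, t* = 1.711 (from t-table)

Standard error: SE = s/√n = 8/√25 = 1.600000

Margin of error: E = t* × SE = 1.711 × 1.600000 = 2.7376

T-interval: x̄ ± E = 60 ± 2.7376 = (57.2624, 62.7376)

Rounded to 2 decimal places:

(57.26, 62.74)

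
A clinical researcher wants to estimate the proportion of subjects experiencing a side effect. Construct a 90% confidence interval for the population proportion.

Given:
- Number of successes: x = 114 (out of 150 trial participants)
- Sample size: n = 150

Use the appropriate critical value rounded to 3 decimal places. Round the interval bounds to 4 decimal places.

Sample proportion: p̂ = 114/150 = 0.760000

Check conditions for normal approximation:
  np̂ = 114 ≥ 10 ✓
  n(1-p̂) = 36 ≥ 10 ✓

The sample is large enough, so use a z-interval (normal approximation) for the proportion.

For 90% confidence, z* = 1.645 (from standard normal table)

Standard error: SE = √(p̂(1-p̂)/n) = √(0.760000×0.240000/150) = 0.03487119

Margin of error: E = z* × SE = 1.645 × 0.03487119 = 0.057363

Z-interval: p̂ ± E = 0.760000 ± 0.057363 = (0.702637, 0.817363)

Rounded to 4 decimal places:

(0.7026, 0.8174)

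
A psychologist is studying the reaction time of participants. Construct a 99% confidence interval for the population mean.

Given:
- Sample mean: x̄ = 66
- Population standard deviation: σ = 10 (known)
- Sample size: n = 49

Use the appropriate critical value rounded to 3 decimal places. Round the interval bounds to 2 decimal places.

The population standard deviation σ is known, so use a z-interval (standard normal critical value).

For 99% confidence, z* = 2.576 (from standard normal table)

Standard error: SE = σ/√n = 10/√49 = 1.428571

Margin of error: E = z* × SE = 2.576 × 1.428571 = 3.6800

Z-interval: x̄ ± E = 66 ± 3.6800 = (62.3200, 69.6800)

Rounded to 2 decimal places:

(62.32, 69.68)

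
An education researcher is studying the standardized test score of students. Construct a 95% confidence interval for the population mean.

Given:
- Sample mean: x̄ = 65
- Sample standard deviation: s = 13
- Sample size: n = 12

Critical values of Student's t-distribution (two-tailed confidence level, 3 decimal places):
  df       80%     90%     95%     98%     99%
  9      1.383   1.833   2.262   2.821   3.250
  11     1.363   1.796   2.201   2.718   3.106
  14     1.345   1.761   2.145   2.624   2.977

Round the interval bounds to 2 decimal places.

The population standard deviation σ is unknown (only the sample standard deviation s is given), so use a t-interval with df = n - 1 = 12 - 1 = 11.

For 95% confidence with df = 11, t* = 2.201 (from t-table)

Standard error: SE = s/√n = 13/√12 = 3.752777

Margin of error: E = t* × SE = 2.201 × 3.752777 = 8.2599

T-interval: x̄ ± E = 65 ± 8.2599 = (56.7401, 73.2599)

Rounded to 2 decimal places:

(56.74, 73.26)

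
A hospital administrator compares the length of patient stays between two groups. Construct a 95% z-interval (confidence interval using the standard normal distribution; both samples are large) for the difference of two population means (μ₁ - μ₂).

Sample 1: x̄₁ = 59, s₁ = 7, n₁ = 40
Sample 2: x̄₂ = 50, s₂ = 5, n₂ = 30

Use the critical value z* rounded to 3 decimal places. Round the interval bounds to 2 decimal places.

Both samples are large (n₁ = 40 ≥ 30, n₂ = 30 ≥ 30), so a z-interval for the difference of means applies.

Point estimate: x̄₁ - x̄₂ = 59 - 50 = 9

Standard error: SE = √(s₁²/n₁ + s₂²/n₂)
= √(7²/40 + 5²/30)
= √(1.225000 + 0.833333)
= 1.434689

For 95% confidence, z* = 1.96 (from standard normal table)
Margin of error: E = z* × SE = 1.96 × 1.434689 = 2.8120

Z-interval: (x̄₁ - x̄₂) ± E = 9 ± 2.8120 = (6.1880, 11.8120)

Rounded to 2 decimal places:

(6.19, 11.81)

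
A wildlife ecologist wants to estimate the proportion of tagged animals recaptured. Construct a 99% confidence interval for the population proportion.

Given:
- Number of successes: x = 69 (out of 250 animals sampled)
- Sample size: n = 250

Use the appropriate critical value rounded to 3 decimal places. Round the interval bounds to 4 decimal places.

Sample proportion: p̂ = 69/250 = 0.276000

Check conditions for normal approximation:
  np̂ = 69 ≥ 10 ✓
  n(1-p̂) = 181 ≥ 10 ✓

The sample is large enough, so use a z-interval (normal approximation) for the proportion.

For 99% confidence, z* = 2.576 (from standard normal table)

Standard error: SE = √(p̂(1-p̂)/n) = √(0.276000×0.724000/250) = 0.02827182

Margin of error: E = z* × SE = 2.576 × 0.02827182 = 0.072828

Z-interval: p̂ ± E = 0.276000 ± 0.072828 = (0.203172, 0.348828)

Rounded to 4 decimal places:

(0.2032, 0.3488)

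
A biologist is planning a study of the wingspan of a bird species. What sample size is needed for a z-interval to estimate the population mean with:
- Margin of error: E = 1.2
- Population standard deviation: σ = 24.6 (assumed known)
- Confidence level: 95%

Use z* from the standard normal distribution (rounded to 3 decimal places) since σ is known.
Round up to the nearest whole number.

Using z* since population σ is known (z-interval formula).

For 95% confidence, z* = 1.96 (from standard normal table)

Sample size formula for z-interval: n = (z*σ/E)²

n = (1.96 × 24.6 / 1.2)²
  = (40.180000)²
  = 1614.4324

Round up to the nearest whole number: n = 1615

1615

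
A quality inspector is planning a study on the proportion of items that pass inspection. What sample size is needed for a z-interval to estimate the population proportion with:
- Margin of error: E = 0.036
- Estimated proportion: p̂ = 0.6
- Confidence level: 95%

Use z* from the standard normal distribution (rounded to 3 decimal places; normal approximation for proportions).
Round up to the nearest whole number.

Using z* for proportion z-interval (normal approximation).

For 95% confidence, z* = 1.96 (from standard normal table)

Sample size formula for proportion z-interval: n = z*²p̂(1-p̂)/E²

n = 1.96² × 0.6 × 0.4 / 0.036²
  = 3.8416 × 0.24 / 0.001296
  = 711.4074

Round up to the nearest whole number: n = 712

712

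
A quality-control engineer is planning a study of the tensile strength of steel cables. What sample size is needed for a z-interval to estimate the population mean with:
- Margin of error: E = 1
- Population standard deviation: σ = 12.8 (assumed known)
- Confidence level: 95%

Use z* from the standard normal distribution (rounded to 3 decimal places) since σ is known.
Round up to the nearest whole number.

Using z* since population σ is known (z-interval formula).

For 95% confidence, z* = 1.96 (from standard normal table)

Sample size formula for z-interval: n = (z*σ/E)²

n = (1.96 × 12.8 / 1)²
  = (25.088000)²
  = 629.4077

Round up to the nearest whole number: n = 630

630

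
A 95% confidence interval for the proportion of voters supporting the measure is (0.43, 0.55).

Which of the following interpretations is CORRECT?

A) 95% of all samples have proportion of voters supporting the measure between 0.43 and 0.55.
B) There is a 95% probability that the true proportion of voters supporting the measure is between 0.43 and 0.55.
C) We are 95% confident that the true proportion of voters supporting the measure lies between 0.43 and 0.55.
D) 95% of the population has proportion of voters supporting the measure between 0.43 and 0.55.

A confidence interval represents our confidence in the procedure, not a probability statement about the parameter.

Key concept: If we repeated this sampling process many times and computed a 95% CI each time, about 95% of those intervals would contain the true population parameter.

For this specific interval (0.43, 0.55):
- Midpoint (point estimate): 0.49
- Margin of error: 0.06

The correct interpretation is the one stating confidence that the true parameter lies in the interval — option C.

C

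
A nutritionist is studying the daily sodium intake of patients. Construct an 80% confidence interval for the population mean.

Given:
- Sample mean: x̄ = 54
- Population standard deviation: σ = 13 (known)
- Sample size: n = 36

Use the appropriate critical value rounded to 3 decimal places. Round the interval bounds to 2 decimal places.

The population standard deviation σ is known, so use a z-interval (standard normal critical value).

For 80% confidence, z* = 1.282 (from standard normal table)

Standard error: SE = σ/√n = 13/√36 = 2.166667

Margin of error: E = z* × SE = 1.282 × 2.166667 = 2.7777

Z-interval: x̄ ± E = 54 ± 2.7777 = (51.2223, 56.7777)

Rounded to 2 decimal places:

(51.22, 56.78)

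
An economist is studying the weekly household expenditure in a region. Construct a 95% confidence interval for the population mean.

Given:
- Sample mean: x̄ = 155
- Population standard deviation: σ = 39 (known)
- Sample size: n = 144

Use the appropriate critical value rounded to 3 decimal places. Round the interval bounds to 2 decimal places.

The population standard deviation σ is known, so use a z-interval (standard normal critical value).

For 95% confidence, z* = 1.96 (from standard normal table)

Standard error: SE = σ/√n = 39/√144 = 3.250000

Margin of error: E = z* × SE = 1.96 × 3.250000 = 6.3700

Z-interval: x̄ ± E = 155 ± 6.3700 = (148.6300, 161.3700)

Rounded to 2 decimal places:

(148.63, 161.37)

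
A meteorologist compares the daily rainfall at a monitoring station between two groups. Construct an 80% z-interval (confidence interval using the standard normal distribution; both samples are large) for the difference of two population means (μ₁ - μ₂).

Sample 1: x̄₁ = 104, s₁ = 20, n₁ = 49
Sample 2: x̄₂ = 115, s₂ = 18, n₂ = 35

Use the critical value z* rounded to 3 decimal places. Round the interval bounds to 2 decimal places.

Both samples are large (n₁ = 49 ≥ 30, n₂ = 35 ≥ 30), so a z-interval for the difference of means applies.

Point estimate: x̄₁ - x̄₂ = 104 - 115 = -11

Standard error: SE = √(s₁²/n₁ + s₂²/n₂)
= √(20²/49 + 18²/35)
= √(8.163265 + 9.257143)
= 4.173776

For 80% confidence, z* = 1.282 (from standard normal table)
Margin of error: E = z* × SE = 1.282 × 4.173776 = 5.3508

Z-interval: (x̄₁ - x̄₂) ± E = -11 ± 5.3508 = (-16.3508, -5.6492)

Rounded to 2 decimal places:

(-16.35, -5.65)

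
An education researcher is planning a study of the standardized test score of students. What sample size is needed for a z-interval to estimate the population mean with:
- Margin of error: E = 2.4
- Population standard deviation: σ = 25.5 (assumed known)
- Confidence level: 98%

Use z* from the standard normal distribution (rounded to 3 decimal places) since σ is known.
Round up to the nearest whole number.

Using z* since population σ is known (z-interval formula).

For 98% confidence, z* = 2.326 (from standard normal table)

Sample size formula for z-interval: n = (z*σ/E)²

n = (2.326 × 25.5 / 2.4)²
  = (24.713750)²
  = 610.7694

Round up to the nearest whole number: n = 611

611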